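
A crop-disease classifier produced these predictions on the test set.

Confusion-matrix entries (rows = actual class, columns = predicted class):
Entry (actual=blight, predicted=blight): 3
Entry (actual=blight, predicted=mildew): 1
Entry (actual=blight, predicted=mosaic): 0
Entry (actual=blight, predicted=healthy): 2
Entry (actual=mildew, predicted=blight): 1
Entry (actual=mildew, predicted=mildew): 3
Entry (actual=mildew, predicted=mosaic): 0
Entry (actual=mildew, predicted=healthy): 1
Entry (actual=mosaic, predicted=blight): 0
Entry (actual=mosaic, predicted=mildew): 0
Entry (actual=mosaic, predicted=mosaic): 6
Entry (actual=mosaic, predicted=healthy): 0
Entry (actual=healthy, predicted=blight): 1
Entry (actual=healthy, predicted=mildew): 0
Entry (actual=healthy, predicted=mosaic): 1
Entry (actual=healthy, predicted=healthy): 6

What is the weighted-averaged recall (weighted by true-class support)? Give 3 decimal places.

0.720

Per-class recall (TP/(TP+FN)):
  blight: TP=3, FN=1+0+2=3 → 3/6 = 0.5000
  mildew: TP=3, FN=1+0+1=2 → 3/5 = 0.6000
  mosaic: TP=6, FN=0+0+0=0 → 6/6 = 1.0000
  healthy: TP=6, FN=1+0+1=2 → 6/8 = 0.7500
Weighted-recall = Σ (supportᵢ/N)·recallᵢ with N=25: (6/25)·0.5000 + (5/25)·0.6000 + (6/25)·1.0000 + (8/25)·0.7500 = 0.720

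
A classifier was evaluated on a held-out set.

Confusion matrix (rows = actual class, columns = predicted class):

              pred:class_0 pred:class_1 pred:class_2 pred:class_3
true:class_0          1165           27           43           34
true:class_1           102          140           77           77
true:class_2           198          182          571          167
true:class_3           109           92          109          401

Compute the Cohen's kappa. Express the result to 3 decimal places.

0.509

Observed agreement pₒ = trace/N = 2277/3494 = 0.6517
Expected agreement pₑ = Σ (rowᵢ·colᵢ)/N² = (1269·1574 + 396·441 + 1118·800 + 711·679)/3494² = 0.2907
κ = (pₒ − pₑ)/(1 − pₑ) = (0.6517 − 0.2907)/(1 − 0.2907) = 0.509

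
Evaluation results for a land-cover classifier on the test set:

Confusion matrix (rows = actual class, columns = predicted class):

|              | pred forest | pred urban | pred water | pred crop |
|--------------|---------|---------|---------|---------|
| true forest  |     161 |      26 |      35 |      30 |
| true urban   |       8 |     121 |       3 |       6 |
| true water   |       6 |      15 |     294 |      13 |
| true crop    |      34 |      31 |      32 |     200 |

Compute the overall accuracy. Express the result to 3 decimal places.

0.765

Accuracy = trace / total = (161+121+294+200=776) / 1015 = 776/1015 = 0.765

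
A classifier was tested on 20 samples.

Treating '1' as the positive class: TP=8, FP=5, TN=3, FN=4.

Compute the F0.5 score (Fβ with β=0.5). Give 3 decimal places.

0.625

Fβ = (1+β²)·TP / ((1+β²)·TP + β²·FN + FP), with β²=1/4
= 1.25·8 / (1.25·8 + 0.25·4 + 5) = 0.625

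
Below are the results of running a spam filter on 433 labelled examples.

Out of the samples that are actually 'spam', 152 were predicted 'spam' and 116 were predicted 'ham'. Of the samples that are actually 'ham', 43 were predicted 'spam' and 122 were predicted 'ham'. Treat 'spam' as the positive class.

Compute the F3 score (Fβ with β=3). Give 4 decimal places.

0.5830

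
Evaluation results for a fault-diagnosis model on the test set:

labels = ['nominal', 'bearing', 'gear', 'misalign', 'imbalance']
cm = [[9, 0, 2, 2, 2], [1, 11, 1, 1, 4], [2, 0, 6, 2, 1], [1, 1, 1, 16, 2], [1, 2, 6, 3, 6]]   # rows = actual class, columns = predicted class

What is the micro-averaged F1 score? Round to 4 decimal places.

0.5783

Micro-averaging pools counts across classes: ΣTP=48, ΣFP=35, ΣFN=35.
Micro-F1 score = 2·TP/(2·TP+FP+FN) on pooled counts = 0.5783 (equals overall accuracy in single-label multiclass).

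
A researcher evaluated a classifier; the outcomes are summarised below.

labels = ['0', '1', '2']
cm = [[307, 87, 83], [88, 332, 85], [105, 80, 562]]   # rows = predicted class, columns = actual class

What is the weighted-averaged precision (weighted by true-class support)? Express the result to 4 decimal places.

0.6935

Per-class precision (TP/(TP+FP)):
  0: TP=307, FP=87+83=170 → 307/477 = 0.64361
  1: TP=332, FP=88+85=173 → 332/505 = 0.65743
  2: TP=562, FP=105+80=185 → 562/747 = 0.75234
Weighted-precision = Σ (supportᵢ/N)·precisionᵢ with N=1729: (500/1729)·0.64361 + (499/1729)·0.65743 + (730/1729)·0.75234 = 0.6935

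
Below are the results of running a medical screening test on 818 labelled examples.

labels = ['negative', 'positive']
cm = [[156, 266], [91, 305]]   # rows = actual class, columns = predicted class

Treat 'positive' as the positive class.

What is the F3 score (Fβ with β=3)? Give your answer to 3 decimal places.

0.738

Fβ = (1+β²)·TP / ((1+β²)·TP + β²·FN + FP), with β²=9
= 10·305 / (10·305 + 9·91 + 266) = 0.738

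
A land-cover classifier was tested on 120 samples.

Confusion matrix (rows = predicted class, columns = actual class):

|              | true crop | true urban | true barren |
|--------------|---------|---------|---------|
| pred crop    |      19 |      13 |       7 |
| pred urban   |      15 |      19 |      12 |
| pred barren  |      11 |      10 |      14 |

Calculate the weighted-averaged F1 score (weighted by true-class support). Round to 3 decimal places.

0.434

Per-class F1 score (2·TP/(2·TP+FP+FN)):
  crop: TP=19, FP=13+7=20, FN=15+11=26 → 38/84 = 0.4524
  urban: TP=19, FP=15+12=27, FN=13+10=23 → 38/88 = 0.4318
  barren: TP=14, FP=11+10=21, FN=7+12=19 → 28/68 = 0.4118
Weighted-F1 score = Σ (supportᵢ/N)·F1 scoreᵢ with N=120: (45/120)·0.4524 + (42/120)·0.4318 + (33/120)·0.4118 = 0.434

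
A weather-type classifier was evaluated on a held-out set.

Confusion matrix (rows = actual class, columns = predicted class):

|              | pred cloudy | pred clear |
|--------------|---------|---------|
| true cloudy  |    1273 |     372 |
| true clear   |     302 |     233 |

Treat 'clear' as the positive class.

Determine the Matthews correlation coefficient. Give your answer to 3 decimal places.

MCC = (TP·TN − FP·FN) / √((TP+FP)(TP+FN)(TN+FP)(TN+FN))
Numerator = 233·1273 − 372·302 = 184265
Denominator = √(605·535·1645·1575) = √838601465625 = 915751.8581
MCC = 184265 / 915751.8581 = 0.201

0.201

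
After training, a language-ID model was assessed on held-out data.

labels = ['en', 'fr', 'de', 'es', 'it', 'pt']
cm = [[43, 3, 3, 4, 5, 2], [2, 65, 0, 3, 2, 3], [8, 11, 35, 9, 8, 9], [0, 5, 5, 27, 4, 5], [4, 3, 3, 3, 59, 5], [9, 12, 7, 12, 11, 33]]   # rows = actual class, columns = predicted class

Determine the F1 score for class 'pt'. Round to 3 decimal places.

F1 score = 2·TP/(2·TP+FP+FN).
pt: TP=33, FP=2+3+9+5+5=24, FN=9+12+7+12+11=51 → 66/141 = 0.4681

0.468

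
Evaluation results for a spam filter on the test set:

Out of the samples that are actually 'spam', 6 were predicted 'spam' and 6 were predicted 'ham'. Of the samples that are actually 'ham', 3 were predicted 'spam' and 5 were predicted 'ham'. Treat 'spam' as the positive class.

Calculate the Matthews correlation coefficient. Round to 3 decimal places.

MCC = (TP·TN − FP·FN) / √((TP+FP)(TP+FN)(TN+FP)(TN+FN))
Numerator = 6·5 − 3·6 = 12
Denominator = √(9·12·8·11) = √9504 = 97.4885
MCC = 12 / 97.4885 = 0.123

0.123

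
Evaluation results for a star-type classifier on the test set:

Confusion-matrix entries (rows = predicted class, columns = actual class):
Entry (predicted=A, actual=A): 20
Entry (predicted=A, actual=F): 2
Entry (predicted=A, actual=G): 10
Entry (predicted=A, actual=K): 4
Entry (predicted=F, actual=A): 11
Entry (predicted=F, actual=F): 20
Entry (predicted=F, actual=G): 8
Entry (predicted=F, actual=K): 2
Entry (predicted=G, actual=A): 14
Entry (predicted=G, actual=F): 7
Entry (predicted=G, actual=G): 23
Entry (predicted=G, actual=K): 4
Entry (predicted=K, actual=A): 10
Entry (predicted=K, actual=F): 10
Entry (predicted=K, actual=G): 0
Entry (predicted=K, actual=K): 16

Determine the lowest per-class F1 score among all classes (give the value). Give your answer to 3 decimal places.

0.440

Per-class F1 score (2·TP/(2·TP+FP+FN)):
  A: TP=20, FP=2+10+4=16, FN=11+14+10=35 → 40/91 = 0.4396
  F: TP=20, FP=11+8+2=21, FN=2+7+10=19 → 40/80 = 0.5000
  G: TP=23, FP=14+7+4=25, FN=10+8+0=18 → 46/89 = 0.5169
  K: TP=16, FP=10+10+0=20, FN=4+2+4=10 → 32/62 = 0.5161
Lowest is class 'A' with F1 score = 0.440.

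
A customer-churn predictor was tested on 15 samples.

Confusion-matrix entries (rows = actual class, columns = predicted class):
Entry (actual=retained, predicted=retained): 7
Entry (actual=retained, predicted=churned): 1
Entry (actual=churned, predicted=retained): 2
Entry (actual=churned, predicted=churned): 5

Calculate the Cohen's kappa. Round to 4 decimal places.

0.5946

Observed agreement pₒ = trace/N = 12/15 = 0.80000
Expected agreement pₑ = Σ (rowᵢ·colᵢ)/N² = (8·9 + 7·6)/15² = 0.50667
κ = (pₒ − pₑ)/(1 − pₑ) = (0.80000 − 0.50667)/(1 − 0.50667) = 0.5946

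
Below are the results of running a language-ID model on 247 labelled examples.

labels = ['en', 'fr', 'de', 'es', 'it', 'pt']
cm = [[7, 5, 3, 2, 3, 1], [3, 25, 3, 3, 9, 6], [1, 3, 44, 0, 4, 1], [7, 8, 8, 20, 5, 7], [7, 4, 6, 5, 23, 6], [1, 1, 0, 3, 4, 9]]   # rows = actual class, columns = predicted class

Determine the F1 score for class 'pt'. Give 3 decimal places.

Take TP from the diagonal, FP from the rest of the 'pt' prediction marginal, FN from the rest of the 'pt' actual marginal.
F1 score = 2·TP/(2·TP+FP+FN).
pt: TP=9, FP=1+6+1+7+6=21, FN=1+1+0+3+4=9 → 18/48 = 0.3750

0.375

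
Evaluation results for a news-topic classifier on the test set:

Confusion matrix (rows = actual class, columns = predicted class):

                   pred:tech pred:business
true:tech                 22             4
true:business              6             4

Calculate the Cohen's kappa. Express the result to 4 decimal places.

Observed agreement pₒ = trace/N = 26/36 = 0.72222
Expected agreement pₑ = Σ (rowᵢ·colᵢ)/N² = (26·28 + 10·8)/36² = 0.62346
κ = (pₒ − pₑ)/(1 − pₑ) = (0.72222 − 0.62346)/(1 − 0.62346) = 0.2623

0.2623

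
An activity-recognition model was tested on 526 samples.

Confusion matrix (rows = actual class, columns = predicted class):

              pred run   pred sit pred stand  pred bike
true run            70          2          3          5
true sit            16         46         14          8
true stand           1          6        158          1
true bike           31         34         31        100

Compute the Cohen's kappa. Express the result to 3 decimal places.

Observed agreement pₒ = trace/N = 374/526 = 0.7110
Expected agreement pₑ = Σ (rowᵢ·colᵢ)/N² = (80·118 + 84·88 + 166·206 + 196·114)/526² = 0.2652
κ = (pₒ − pₑ)/(1 − pₑ) = (0.7110 − 0.2652)/(1 − 0.2652) = 0.607

0.607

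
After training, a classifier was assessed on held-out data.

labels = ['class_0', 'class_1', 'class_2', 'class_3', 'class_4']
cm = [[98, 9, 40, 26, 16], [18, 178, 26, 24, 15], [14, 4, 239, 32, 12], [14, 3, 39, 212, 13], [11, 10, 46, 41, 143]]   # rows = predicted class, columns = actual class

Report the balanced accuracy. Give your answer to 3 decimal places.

0.694

Balanced accuracy = mean of per-class recall.
  class_0: recall = 98/155 = 0.6323
  class_1: recall = 178/204 = 0.8725
  class_2: recall = 239/390 = 0.6128
  class_3: recall = 212/335 = 0.6328
  class_4: recall = 143/199 = 0.7186
Mean = (0.6323 + 0.8725 + 0.6128 + 0.6328 + 0.7186) / 5 = 0.694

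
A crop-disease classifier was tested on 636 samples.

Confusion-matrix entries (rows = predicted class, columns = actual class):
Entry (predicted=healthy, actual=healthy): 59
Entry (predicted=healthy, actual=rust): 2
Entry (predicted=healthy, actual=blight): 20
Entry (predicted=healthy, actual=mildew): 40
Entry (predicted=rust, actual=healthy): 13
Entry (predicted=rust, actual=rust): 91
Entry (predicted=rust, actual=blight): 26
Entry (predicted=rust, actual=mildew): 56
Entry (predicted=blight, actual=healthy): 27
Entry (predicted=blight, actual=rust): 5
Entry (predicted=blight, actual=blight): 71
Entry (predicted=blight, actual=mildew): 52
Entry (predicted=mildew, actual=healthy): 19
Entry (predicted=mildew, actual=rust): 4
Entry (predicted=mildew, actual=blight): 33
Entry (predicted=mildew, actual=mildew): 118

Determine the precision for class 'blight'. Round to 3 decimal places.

Treat 'blight' as positive and all other classes as negative.
precision = TP/(TP+FP).
blight: TP=71, FP=27+5+52=84 → 71/155 = 0.4581

0.458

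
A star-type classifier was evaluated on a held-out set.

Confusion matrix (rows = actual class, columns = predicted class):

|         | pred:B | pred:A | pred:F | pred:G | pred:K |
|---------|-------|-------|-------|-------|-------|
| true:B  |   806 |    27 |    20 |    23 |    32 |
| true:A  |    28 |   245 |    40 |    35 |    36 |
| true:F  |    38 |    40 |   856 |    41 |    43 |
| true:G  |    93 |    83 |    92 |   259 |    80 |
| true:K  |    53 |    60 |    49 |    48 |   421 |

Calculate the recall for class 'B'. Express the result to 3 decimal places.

0.888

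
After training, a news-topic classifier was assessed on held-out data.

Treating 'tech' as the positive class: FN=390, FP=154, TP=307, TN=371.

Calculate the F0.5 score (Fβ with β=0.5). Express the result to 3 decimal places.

0.604

Fβ = (1+β²)·TP / ((1+β²)·TP + β²·FN + FP), with β²=1/4
= 1.25·307 / (1.25·307 + 0.25·390 + 154) = 0.604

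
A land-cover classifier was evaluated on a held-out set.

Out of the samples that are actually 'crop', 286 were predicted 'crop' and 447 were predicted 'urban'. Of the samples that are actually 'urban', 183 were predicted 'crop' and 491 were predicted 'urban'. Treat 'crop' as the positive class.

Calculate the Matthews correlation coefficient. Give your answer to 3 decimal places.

MCC = (TP·TN − FP·FN) / √((TP+FP)(TP+FN)(TN+FP)(TN+FN))
Numerator = 286·491 − 183·447 = 58625
Denominator = √(469·733·674·938) = √217339944724 = 466197.3238
MCC = 58625 / 466197.3238 = 0.126

0.126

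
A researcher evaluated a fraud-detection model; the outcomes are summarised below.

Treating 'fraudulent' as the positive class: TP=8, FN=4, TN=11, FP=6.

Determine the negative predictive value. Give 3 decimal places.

NPV = TN/(TN+FN) = 11/(11+4) = 0.733

0.733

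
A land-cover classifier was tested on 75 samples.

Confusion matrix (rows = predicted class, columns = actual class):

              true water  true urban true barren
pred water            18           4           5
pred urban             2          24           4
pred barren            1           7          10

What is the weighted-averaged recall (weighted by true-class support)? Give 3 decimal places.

0.693

Per-class recall (TP/(TP+FN)):
  water: TP=18, FN=2+1=3 → 18/21 = 0.8571
  urban: TP=24, FN=4+7=11 → 24/35 = 0.6857
  barren: TP=10, FN=5+4=9 → 10/19 = 0.5263
Weighted-recall = Σ (supportᵢ/N)·recallᵢ with N=75: (21/75)·0.8571 + (35/75)·0.6857 + (19/75)·0.5263 = 0.693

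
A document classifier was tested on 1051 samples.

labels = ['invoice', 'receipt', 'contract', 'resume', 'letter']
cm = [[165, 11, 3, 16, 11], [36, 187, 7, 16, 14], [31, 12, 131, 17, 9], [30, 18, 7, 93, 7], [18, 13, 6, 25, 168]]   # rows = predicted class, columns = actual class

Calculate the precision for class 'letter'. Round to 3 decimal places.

precision = TP/(TP+FP).
letter: TP=168, FP=18+13+6+25=62 → 168/230 = 0.7304

0.730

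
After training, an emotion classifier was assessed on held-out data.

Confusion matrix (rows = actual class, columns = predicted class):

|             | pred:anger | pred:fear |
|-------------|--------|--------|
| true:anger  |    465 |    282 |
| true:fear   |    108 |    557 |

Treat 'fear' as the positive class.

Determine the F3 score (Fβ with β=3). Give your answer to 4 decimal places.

0.8162

Fβ = (1+β²)·TP / ((1+β²)·TP + β²·FN + FP), with β²=9
= 10·557 / (10·557 + 9·108 + 282) = 0.8162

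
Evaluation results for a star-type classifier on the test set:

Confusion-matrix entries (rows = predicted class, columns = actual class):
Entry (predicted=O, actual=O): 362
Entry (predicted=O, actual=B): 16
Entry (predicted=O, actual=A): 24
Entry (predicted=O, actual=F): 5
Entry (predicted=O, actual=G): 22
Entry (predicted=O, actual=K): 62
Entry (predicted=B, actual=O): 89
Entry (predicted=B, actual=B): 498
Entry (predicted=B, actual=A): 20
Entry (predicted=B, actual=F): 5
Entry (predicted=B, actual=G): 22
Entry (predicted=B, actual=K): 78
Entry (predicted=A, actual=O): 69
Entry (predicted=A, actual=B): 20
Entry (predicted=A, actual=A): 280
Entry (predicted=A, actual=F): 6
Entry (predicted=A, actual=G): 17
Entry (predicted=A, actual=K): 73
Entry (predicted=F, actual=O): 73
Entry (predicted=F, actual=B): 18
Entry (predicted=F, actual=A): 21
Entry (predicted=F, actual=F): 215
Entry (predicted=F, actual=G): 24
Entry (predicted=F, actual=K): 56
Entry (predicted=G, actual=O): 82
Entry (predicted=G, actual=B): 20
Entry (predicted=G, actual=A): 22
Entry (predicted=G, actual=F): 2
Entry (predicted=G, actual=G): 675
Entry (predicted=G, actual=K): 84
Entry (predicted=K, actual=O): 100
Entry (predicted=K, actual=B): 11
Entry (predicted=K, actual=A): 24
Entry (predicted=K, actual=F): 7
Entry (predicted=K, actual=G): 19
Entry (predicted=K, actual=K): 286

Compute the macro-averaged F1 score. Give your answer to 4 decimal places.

0.6663

Per-class F1 score (2·TP/(2·TP+FP+FN)):
  O: TP=362, FP=16+24+5+22+62=129, FN=89+69+73+82+100=413 → 724/1266 = 0.57188
  B: TP=498, FP=89+20+5+22+78=214, FN=16+20+18+20+11=85 → 996/1295 = 0.76911
  A: TP=280, FP=69+20+6+17+73=185, FN=24+20+21+22+24=111 → 560/856 = 0.65421
  F: TP=215, FP=73+18+21+24+56=192, FN=5+5+6+2+7=25 → 430/647 = 0.66461
  G: TP=675, FP=82+20+22+2+84=210, FN=22+22+17+24+19=104 → 1350/1664 = 0.81130
  K: TP=286, FP=100+11+24+7+19=161, FN=62+78+73+56+84=353 → 572/1086 = 0.52670
Macro-F1 score = mean = (0.57188 + 0.76911 + 0.65421 + 0.66461 + 0.81130 + 0.52670) / 6 = 0.6663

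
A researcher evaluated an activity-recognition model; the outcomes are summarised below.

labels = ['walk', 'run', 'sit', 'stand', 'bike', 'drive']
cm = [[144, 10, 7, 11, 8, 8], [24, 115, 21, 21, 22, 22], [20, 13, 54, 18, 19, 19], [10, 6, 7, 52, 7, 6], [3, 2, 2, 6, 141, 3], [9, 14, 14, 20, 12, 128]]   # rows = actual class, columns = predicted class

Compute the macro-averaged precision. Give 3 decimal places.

Per-class precision (TP/(TP+FP)):
  walk: TP=144, FP=24+20+10+3+9=66 → 144/210 = 0.6857
  run: TP=115, FP=10+13+6+2+14=45 → 115/160 = 0.7188
  sit: TP=54, FP=7+21+7+2+14=51 → 54/105 = 0.5143
  stand: TP=52, FP=11+21+18+6+20=76 → 52/128 = 0.4063
  bike: TP=141, FP=8+22+19+7+12=68 → 141/209 = 0.6746
  drive: TP=128, FP=8+22+19+6+3=58 → 128/186 = 0.6882
Macro-precision = mean = (0.6857 + 0.7188 + 0.5143 + 0.4063 + 0.6746 + 0.6882) / 6 = 0.615

0.615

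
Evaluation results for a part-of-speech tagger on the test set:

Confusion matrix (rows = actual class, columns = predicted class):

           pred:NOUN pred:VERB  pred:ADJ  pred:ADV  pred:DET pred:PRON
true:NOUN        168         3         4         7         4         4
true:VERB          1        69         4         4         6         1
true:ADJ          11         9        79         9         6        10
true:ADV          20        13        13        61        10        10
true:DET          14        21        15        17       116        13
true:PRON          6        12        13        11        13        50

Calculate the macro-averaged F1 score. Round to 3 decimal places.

0.632

Per-class F1 score (2·TP/(2·TP+FP+FN)):
  NOUN: TP=168, FP=1+11+20+14+6=52, FN=3+4+7+4+4=22 → 336/410 = 0.8195
  VERB: TP=69, FP=3+9+13+21+12=58, FN=1+4+4+6+1=16 → 138/212 = 0.6509
  ADJ: TP=79, FP=4+4+13+15+13=49, FN=11+9+9+6+10=45 → 158/252 = 0.6270
  ADV: TP=61, FP=7+4+9+17+11=48, FN=20+13+13+10+10=66 → 122/236 = 0.5169
  DET: TP=116, FP=4+6+6+10+13=39, FN=14+21+15+17+13=80 → 232/351 = 0.6610
  PRON: TP=50, FP=4+1+10+10+13=38, FN=6+12+13+11+13=55 → 100/193 = 0.5181
Macro-F1 score = mean = (0.8195 + 0.6509 + 0.6270 + 0.5169 + 0.6610 + 0.5181) / 6 = 0.632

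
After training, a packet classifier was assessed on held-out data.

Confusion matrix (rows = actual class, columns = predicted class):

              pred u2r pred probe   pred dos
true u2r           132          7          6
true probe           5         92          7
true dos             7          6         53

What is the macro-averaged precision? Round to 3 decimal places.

Per-class precision (TP/(TP+FP)):
  u2r: TP=132, FP=5+7=12 → 132/144 = 0.9167
  probe: TP=92, FP=7+6=13 → 92/105 = 0.8762
  dos: TP=53, FP=6+7=13 → 53/66 = 0.8030
Macro-precision = mean = (0.9167 + 0.8762 + 0.8030) / 3 = 0.865

0.865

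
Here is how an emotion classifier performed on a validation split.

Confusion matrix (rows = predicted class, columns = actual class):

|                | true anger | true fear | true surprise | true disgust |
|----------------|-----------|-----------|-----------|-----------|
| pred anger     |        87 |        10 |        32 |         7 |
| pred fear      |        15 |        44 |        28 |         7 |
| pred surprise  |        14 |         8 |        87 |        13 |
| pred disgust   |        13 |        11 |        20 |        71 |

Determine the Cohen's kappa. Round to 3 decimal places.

Observed agreement pₒ = trace/N = 289/467 = 0.6188
Expected agreement pₑ = Σ (rowᵢ·colᵢ)/N² = (129·136 + 73·94 + 167·122 + 98·115)/467² = 0.2570
κ = (pₒ − pₑ)/(1 − pₑ) = (0.6188 − 0.2570)/(1 − 0.2570) = 0.487

0.487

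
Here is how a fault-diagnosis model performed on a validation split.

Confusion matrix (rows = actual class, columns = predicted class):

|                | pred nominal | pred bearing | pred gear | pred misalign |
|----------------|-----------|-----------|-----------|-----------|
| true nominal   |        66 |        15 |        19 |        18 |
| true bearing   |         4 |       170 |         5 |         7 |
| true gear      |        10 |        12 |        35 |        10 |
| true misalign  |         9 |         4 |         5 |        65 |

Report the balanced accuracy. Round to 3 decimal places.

Balanced accuracy = mean of per-class recall.
  nominal: recall = 66/118 = 0.5593
  bearing: recall = 170/186 = 0.9140
  gear: recall = 35/67 = 0.5224
  misalign: recall = 65/83 = 0.7831
Mean = (0.5593 + 0.9140 + 0.5224 + 0.7831) / 4 = 0.695

0.695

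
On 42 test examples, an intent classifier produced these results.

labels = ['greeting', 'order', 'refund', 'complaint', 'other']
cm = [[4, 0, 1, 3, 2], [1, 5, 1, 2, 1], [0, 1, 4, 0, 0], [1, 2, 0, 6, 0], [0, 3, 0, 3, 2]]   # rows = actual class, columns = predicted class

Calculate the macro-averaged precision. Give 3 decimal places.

Per-class precision (TP/(TP+FP)):
  greeting: TP=4, FP=1+0+1+0=2 → 4/6 = 0.6667
  order: TP=5, FP=0+1+2+3=6 → 5/11 = 0.4545
  refund: TP=4, FP=1+1+0+0=2 → 4/6 = 0.6667
  complaint: TP=6, FP=3+2+0+3=8 → 6/14 = 0.4286
  other: TP=2, FP=2+1+0+0=3 → 2/5 = 0.4000
Macro-precision = mean = (0.6667 + 0.4545 + 0.6667 + 0.4286 + 0.4000) / 5 = 0.523

0.523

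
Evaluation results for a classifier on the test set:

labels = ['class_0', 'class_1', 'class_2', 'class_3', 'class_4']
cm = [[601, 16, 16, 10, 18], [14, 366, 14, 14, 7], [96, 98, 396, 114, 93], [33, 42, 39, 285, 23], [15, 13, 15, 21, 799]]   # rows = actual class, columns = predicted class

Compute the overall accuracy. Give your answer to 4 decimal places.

0.7749

Accuracy = trace / total = (601+366+396+285+799=2447) / 3158 = 2447/3158 = 0.7749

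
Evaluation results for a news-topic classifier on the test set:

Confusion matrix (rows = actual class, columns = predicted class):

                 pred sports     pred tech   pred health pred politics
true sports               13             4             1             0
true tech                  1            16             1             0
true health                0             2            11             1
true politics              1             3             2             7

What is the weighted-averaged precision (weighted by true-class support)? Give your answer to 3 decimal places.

Per-class precision (TP/(TP+FP)):
  sports: TP=13, FP=1+0+1=2 → 13/15 = 0.8667
  tech: TP=16, FP=4+2+3=9 → 16/25 = 0.6400
  health: TP=11, FP=1+1+2=4 → 11/15 = 0.7333
  politics: TP=7, FP=0+0+1=1 → 7/8 = 0.8750
Weighted-precision = Σ (supportᵢ/N)·precisionᵢ with N=63: (18/63)·0.8667 + (18/63)·0.6400 + (14/63)·0.7333 + (13/63)·0.8750 = 0.774

0.774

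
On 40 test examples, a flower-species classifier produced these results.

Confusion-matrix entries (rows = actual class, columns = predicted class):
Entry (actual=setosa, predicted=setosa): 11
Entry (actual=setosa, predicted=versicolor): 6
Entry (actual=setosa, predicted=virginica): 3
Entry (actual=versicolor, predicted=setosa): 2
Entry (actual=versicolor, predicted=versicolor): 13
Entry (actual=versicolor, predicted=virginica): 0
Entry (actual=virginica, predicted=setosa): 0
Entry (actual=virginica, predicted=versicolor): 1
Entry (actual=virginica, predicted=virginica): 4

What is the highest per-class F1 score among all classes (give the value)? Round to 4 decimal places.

Per-class F1 score (2·TP/(2·TP+FP+FN)):
  setosa: TP=11, FP=2+0=2, FN=6+3=9 → 22/33 = 0.66667
  versicolor: TP=13, FP=6+1=7, FN=2+0=2 → 26/35 = 0.74286
  virginica: TP=4, FP=3+0=3, FN=0+1=1 → 8/12 = 0.66667
Highest is class 'versicolor' with F1 score = 0.7429.

0.7429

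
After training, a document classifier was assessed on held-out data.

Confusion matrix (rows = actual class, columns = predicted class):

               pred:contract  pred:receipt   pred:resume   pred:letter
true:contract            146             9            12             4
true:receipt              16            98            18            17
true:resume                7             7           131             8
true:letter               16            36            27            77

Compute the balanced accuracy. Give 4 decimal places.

Balanced accuracy = mean of per-class recall.
  contract: recall = 146/171 = 0.85380
  receipt: recall = 98/149 = 0.65772
  resume: recall = 131/153 = 0.85621
  letter: recall = 77/156 = 0.49359
Mean = (0.85380 + 0.65772 + 0.85621 + 0.49359) / 4 = 0.7153

0.7153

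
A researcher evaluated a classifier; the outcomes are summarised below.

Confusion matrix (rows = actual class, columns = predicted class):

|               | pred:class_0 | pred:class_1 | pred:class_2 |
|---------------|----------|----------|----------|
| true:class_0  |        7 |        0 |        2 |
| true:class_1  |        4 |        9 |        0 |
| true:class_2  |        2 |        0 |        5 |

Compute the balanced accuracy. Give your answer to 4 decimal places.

0.7281

Balanced accuracy = mean of per-class recall.
  class_0: recall = 7/9 = 0.77778
  class_1: recall = 9/13 = 0.69231
  class_2: recall = 5/7 = 0.71429
Mean = (0.77778 + 0.69231 + 0.71429) / 3 = 0.7281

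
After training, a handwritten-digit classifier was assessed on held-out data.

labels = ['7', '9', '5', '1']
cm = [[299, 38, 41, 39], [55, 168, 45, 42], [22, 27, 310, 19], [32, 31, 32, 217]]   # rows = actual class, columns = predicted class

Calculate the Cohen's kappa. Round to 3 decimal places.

Observed agreement pₒ = trace/N = 994/1417 = 0.7015
Expected agreement pₑ = Σ (rowᵢ·colᵢ)/N² = (417·408 + 310·264 + 378·428 + 312·317)/1417² = 0.2553
κ = (pₒ − pₑ)/(1 − pₑ) = (0.7015 − 0.2553)/(1 − 0.2553) = 0.599

0.599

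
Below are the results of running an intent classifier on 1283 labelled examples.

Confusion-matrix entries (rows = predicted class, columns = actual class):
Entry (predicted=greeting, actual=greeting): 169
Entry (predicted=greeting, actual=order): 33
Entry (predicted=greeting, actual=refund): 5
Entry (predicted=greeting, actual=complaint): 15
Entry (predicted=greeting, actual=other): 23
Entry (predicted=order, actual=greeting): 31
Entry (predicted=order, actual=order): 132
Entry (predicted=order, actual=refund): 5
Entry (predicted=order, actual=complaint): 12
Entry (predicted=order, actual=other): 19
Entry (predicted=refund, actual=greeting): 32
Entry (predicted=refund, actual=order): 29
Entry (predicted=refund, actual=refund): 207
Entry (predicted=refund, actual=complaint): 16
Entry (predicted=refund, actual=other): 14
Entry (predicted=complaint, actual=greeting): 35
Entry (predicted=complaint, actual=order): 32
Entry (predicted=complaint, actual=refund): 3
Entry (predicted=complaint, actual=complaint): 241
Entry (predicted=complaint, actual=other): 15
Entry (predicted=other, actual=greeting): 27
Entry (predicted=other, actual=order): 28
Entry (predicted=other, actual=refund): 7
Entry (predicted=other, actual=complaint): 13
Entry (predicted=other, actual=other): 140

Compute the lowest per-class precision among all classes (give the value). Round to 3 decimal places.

Per-class precision (TP/(TP+FP)):
  greeting: TP=169, FP=33+5+15+23=76 → 169/245 = 0.6898
  order: TP=132, FP=31+5+12+19=67 → 132/199 = 0.6633
  refund: TP=207, FP=32+29+16+14=91 → 207/298 = 0.6946
  complaint: TP=241, FP=35+32+3+15=85 → 241/326 = 0.7393
  other: TP=140, FP=27+28+7+13=75 → 140/215 = 0.6512
Lowest is class 'other' with precision = 0.651.

0.651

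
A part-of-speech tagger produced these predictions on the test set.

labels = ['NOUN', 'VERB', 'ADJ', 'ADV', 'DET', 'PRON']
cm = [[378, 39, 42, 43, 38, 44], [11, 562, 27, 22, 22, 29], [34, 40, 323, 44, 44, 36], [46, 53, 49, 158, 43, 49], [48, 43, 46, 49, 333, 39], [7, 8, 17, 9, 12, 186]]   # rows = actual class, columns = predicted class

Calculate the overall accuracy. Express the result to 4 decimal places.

Accuracy = trace / total = (378+562+323+158+333+186=1940) / 2973 = 1940/2973 = 0.6525

0.6525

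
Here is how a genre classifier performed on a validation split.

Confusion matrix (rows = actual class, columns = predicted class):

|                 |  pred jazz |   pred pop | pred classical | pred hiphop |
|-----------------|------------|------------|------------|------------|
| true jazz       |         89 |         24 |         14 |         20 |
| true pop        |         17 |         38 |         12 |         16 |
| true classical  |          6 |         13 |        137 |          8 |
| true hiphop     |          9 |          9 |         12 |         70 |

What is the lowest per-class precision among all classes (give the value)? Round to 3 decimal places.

0.452

Per-class precision (TP/(TP+FP)):
  jazz: TP=89, FP=17+6+9=32 → 89/121 = 0.7355
  pop: TP=38, FP=24+13+9=46 → 38/84 = 0.4524
  classical: TP=137, FP=14+12+12=38 → 137/175 = 0.7829
  hiphop: TP=70, FP=20+16+8=44 → 70/114 = 0.6140
Lowest is class 'pop' with precision = 0.452.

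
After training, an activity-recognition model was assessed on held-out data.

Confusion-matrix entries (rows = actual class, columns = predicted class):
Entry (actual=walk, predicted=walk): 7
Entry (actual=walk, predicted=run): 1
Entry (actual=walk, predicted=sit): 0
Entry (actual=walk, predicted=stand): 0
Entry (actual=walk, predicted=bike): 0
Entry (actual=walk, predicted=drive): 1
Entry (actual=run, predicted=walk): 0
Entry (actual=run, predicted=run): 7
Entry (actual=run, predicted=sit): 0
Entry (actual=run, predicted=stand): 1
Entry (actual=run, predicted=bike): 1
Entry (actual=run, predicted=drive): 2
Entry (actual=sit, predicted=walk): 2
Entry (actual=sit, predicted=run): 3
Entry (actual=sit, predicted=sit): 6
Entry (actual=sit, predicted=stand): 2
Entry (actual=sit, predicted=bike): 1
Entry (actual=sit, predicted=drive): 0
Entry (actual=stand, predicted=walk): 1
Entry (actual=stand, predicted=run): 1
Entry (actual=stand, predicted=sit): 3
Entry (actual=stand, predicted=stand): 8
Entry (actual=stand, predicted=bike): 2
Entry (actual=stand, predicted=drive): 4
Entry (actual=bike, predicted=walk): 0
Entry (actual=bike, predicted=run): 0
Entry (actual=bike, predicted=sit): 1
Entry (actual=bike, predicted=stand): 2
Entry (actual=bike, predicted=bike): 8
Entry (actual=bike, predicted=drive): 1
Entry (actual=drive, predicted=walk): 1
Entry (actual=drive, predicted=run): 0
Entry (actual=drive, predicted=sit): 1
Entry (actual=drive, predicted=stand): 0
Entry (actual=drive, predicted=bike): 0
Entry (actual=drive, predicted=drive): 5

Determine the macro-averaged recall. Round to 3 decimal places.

0.607

Per-class recall (TP/(TP+FN)):
  walk: TP=7, FN=1+0+0+0+1=2 → 7/9 = 0.7778
  run: TP=7, FN=0+0+1+1+2=4 → 7/11 = 0.6364
  sit: TP=6, FN=2+3+2+1+0=8 → 6/14 = 0.4286
  stand: TP=8, FN=1+1+3+2+4=11 → 8/19 = 0.4211
  bike: TP=8, FN=0+0+1+2+1=4 → 8/12 = 0.6667
  drive: TP=5, FN=1+0+1+0+0=2 → 5/7 = 0.7143
Macro-recall = mean = (0.7778 + 0.6364 + 0.4286 + 0.4211 + 0.6667 + 0.7143) / 6 = 0.607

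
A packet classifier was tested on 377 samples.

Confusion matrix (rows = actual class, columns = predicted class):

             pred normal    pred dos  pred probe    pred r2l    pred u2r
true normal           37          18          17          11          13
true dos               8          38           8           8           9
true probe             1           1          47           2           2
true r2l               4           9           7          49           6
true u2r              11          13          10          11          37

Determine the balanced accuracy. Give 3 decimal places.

Balanced accuracy = mean of per-class recall.
  normal: recall = 37/96 = 0.3854
  dos: recall = 38/71 = 0.5352
  probe: recall = 47/53 = 0.8868
  r2l: recall = 49/75 = 0.6533
  u2r: recall = 37/82 = 0.4512
Mean = (0.3854 + 0.5352 + 0.8868 + 0.6533 + 0.4512) / 5 = 0.582

0.582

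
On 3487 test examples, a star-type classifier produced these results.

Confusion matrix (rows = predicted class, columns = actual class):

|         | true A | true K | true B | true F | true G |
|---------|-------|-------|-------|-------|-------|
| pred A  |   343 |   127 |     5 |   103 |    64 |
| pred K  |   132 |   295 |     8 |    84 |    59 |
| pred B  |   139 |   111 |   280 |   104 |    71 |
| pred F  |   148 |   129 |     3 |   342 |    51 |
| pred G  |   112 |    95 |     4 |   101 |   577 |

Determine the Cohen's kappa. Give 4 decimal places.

0.4083

Observed agreement pₒ = trace/N = 1837/3487 = 0.52681
Expected agreement pₑ = Σ (rowᵢ·colᵢ)/N² = (874·642 + 757·578 + 300·705 + 734·673 + 822·889)/3487² = 0.20025
κ = (pₒ − pₑ)/(1 − pₑ) = (0.52681 − 0.20025)/(1 − 0.20025) = 0.4083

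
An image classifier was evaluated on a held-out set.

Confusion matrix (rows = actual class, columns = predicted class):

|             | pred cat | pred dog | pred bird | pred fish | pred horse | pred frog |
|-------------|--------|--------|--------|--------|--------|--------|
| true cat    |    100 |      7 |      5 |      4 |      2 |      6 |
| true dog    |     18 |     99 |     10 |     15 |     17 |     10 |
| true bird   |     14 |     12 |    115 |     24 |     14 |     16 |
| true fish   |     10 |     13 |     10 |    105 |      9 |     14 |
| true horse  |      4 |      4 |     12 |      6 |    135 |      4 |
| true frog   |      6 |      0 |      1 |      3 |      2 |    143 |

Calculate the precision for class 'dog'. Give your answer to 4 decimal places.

Take TP from the diagonal, FP from the rest of the 'dog' prediction marginal, FN from the rest of the 'dog' actual marginal.
precision = TP/(TP+FP).
dog: TP=99, FP=7+12+13+4+0=36 → 99/135 = 0.73333

0.7333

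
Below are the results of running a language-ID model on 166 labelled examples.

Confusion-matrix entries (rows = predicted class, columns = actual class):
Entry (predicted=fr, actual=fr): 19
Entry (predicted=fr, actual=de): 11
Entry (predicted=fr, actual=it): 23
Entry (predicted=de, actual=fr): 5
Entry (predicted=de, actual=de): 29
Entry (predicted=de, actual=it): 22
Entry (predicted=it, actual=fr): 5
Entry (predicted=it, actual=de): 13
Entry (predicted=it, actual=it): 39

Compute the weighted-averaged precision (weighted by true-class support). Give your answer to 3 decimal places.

0.574

Per-class precision (TP/(TP+FP)):
  fr: TP=19, FP=11+23=34 → 19/53 = 0.3585
  de: TP=29, FP=5+22=27 → 29/56 = 0.5179
  it: TP=39, FP=5+13=18 → 39/57 = 0.6842
Weighted-precision = Σ (supportᵢ/N)·precisionᵢ with N=166: (29/166)·0.3585 + (53/166)·0.5179 + (84/166)·0.6842 = 0.574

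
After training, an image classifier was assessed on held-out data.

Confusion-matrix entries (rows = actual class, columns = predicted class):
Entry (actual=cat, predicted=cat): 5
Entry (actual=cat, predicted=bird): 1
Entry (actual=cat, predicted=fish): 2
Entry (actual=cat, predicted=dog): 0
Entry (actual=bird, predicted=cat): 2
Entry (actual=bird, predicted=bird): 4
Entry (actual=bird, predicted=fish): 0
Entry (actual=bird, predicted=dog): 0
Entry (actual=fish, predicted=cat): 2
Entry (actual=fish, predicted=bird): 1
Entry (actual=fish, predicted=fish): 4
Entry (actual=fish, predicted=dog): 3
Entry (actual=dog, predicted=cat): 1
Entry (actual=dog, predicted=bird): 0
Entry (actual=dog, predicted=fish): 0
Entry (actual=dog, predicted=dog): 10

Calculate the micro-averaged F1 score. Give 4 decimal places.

0.6571

Micro-averaging pools counts across classes: ΣTP=23, ΣFP=12, ΣFN=12.
Micro-F1 score = 2·TP/(2·TP+FP+FN) on pooled counts = 0.6571 (equals overall accuracy in single-label multiclass).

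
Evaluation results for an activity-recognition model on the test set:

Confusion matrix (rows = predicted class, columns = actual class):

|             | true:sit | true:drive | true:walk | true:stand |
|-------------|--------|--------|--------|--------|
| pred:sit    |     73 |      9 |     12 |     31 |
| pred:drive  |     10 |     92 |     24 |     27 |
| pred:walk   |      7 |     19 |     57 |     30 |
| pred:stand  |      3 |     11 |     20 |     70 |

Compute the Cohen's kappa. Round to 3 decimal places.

0.454

Observed agreement pₒ = trace/N = 292/495 = 0.5899
Expected agreement pₑ = Σ (rowᵢ·colᵢ)/N² = (93·125 + 131·153 + 113·113 + 158·104)/495² = 0.2484
κ = (pₒ − pₑ)/(1 − pₑ) = (0.5899 − 0.2484)/(1 − 0.2484) = 0.454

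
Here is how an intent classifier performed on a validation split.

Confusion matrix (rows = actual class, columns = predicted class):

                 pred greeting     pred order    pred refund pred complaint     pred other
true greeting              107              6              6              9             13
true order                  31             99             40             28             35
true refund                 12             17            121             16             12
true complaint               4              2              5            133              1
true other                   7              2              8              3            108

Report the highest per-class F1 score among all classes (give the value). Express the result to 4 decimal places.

0.7964

Per-class F1 score (2·TP/(2·TP+FP+FN)):
  greeting: TP=107, FP=31+12+4+7=54, FN=6+6+9+13=34 → 214/302 = 0.70861
  order: TP=99, FP=6+17+2+2=27, FN=31+40+28+35=134 → 198/359 = 0.55153
  refund: TP=121, FP=6+40+5+8=59, FN=12+17+16+12=57 → 242/358 = 0.67598
  complaint: TP=133, FP=9+28+16+3=56, FN=4+2+5+1=12 → 266/334 = 0.79641
  other: TP=108, FP=13+35+12+1=61, FN=7+2+8+3=20 → 216/297 = 0.72727
Highest is class 'complaint' with F1 score = 0.7964.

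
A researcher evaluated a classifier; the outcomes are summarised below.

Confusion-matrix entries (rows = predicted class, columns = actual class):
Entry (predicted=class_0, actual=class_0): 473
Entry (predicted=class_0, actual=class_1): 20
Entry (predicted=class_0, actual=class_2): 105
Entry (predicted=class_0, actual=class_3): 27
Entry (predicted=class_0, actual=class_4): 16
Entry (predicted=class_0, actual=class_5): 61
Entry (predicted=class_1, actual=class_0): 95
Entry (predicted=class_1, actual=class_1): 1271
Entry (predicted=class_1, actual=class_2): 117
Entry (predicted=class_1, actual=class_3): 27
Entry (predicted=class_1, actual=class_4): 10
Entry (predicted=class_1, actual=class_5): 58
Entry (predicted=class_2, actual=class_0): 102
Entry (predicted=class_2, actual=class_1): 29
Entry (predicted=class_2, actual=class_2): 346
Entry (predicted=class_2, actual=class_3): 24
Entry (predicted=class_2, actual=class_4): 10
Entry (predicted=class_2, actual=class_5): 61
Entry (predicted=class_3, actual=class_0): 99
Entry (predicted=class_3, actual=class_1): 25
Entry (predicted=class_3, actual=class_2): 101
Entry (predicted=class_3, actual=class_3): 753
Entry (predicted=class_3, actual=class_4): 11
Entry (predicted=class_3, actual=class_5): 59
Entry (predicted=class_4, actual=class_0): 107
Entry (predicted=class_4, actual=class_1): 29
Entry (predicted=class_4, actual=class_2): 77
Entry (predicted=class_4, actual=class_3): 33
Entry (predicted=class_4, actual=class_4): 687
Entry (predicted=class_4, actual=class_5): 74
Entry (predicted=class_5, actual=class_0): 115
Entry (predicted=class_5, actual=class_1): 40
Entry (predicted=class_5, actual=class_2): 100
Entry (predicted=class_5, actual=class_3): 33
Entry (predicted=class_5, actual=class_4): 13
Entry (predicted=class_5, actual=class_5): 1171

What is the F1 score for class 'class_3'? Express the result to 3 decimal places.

0.774

One-vs-rest for 'class_3': TP = diagonal; FP = other classes predicted 'class_3'; FN = 'class_3' predicted as other.
F1 score = 2·TP/(2·TP+FP+FN).
class_3: TP=753, FP=99+25+101+11+59=295, FN=27+27+24+33+33=144 → 1506/1945 = 0.7743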